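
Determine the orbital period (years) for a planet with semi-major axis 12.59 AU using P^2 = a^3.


P = a^(3/2) = 12.59^1.5 = 44.6723

44.6723 years


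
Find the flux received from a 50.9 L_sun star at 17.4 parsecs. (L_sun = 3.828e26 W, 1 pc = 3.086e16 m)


F = L / (4*pi*d^2) = 1.948e+28 / (4*pi*(5.370e+17)^2) = 5.378e-09

5.378e-09 W/m^2


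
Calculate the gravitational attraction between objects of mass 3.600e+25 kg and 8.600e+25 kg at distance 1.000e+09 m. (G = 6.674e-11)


F = G*m1*m2/r^2 = 6.674e-11 * 3.600e+25 * 8.600e+25 / (1.000e+09)^2 = 6.674e-11 * 3.096e+51 / 1.000e+18 = 2.066e+23

2.066e+23 N


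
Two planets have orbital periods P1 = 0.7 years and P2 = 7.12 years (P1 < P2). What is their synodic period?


1/P_syn = |1/P1 - 1/P2| = |1/0.7 - 1/7.12| => P_syn = 0.7763

0.7763 years


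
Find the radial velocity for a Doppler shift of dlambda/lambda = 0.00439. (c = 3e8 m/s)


v = (dlambda/lambda) * c = 0.00439 * 3e8 = 1.317e+06

1.317e+06 m/s


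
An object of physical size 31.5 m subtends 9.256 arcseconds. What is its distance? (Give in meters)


D = size / theta_rad, theta_rad = 9.256 * pi/(180*3600) = 4.487e-05, D = 701959.9608

701959.9608 m


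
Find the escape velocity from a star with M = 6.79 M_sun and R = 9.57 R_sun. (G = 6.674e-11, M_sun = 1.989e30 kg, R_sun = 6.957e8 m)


M = 6.79 * 1.989e30 kg = 1.350531e+31 kg; R = 9.57 * 6.957e8 m = 6.657849e+09 m. v_esc = sqrt(2GM/R) = sqrt(2 * 6.674e-11 * 1.350531e+31 / 6.657849e+09) = 520347.4219

520347.4219 m/s


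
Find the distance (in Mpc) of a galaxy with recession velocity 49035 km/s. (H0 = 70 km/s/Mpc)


d = v / H0 = 49035 / 70 = 700.5

700.5 Mpc


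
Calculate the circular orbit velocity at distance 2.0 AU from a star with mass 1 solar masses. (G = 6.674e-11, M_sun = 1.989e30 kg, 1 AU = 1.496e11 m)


v = sqrt(GM/r) = sqrt(6.674e-11 * 1.989e+30 / 2.992e+11) = 21063.4593

21063.4593 m/s


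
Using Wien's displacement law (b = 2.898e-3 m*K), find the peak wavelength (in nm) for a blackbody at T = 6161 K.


lam_max = b / T = 2.898e-3 / 6161 = 4.704e-07 m = 470.3782 nm

470.3782 nm


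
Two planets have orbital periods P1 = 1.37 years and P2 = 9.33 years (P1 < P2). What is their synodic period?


1/P_syn = |1/P1 - 1/P2| = |1/1.37 - 1/9.33| => P_syn = 1.6058

1.6058 years


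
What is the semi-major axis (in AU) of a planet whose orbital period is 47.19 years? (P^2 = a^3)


a = P^(2/3) = 47.19^(2/3) = 13.0587

13.0587 AU


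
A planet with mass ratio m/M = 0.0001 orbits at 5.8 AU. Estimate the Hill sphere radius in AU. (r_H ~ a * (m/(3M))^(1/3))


r_H = a * (m/3M)^(1/3) = 5.8 * (0.0001/3)^(1/3) = 0.1867

0.1867 AU


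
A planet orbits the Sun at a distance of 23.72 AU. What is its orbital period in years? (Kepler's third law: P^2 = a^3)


P = a^(3/2) = 23.72^1.5 = 115.5239

115.5239 years


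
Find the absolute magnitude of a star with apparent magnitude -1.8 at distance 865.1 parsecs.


M = m - 5*log10(d) + 5 = -1.8 - 5*log10(865.1) + 5 = -11.4853

-11.4853


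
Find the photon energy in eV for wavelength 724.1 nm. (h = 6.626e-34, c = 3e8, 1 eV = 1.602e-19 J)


E = hc/lambda = 6.626e-34 * 3e8 / 7.241e-07 = 2.745e-19 J = 1.7136 eV

1.7136 eV


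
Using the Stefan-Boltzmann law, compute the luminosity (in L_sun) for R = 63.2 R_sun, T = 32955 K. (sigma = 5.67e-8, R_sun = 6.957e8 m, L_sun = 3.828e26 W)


R = 63.2 * 6.957e8 m = 4.396824e+10 m. L = 4*pi*R^2*sigma*T^4 = 4*pi*(4.396824e+10)^2 * 5.67e-8 * 32955^4 = 1.624637039e+33 W. L/L_sun = 1.624637039e+33 / 3.828e26 = 4.244e+06

4.244e+06 L_sun


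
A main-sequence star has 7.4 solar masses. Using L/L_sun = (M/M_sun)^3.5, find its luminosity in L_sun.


L/L_sun = (M/M_sun)^3.5 = 7.4^3.5 = 1102.3285

1102.3285 L_sun


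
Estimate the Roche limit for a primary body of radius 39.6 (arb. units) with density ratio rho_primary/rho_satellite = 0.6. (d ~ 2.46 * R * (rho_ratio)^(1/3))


d_Roche = 2.46 * 39.6 * 0.6^(1/3) = 82.1638

82.1638


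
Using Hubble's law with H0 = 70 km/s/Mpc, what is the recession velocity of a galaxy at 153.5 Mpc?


v = H0 * d = 70 * 153.5 = 10745.0

10745.0 km/s


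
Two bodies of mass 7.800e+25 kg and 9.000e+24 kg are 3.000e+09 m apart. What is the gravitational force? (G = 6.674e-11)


F = G*m1*m2/r^2 = 6.674e-11 * 7.800e+25 * 9.000e+24 / (3.000e+09)^2 = 6.674e-11 * 7.020e+50 / 9.000e+18 = 5.206e+21

5.206e+21 N


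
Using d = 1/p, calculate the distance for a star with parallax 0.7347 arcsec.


d = 1/p = 1/0.7347 = 1.3611

1.3611 pc


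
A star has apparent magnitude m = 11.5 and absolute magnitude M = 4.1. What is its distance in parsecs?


d = 10^((m - M + 5)/5) = 10^((11.5 - 4.1 + 5)/5) = 301.9952

301.9952 pc


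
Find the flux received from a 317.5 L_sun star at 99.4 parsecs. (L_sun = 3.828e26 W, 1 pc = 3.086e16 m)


F = L / (4*pi*d^2) = 1.215e+29 / (4*pi*(3.067e+18)^2) = 1.028e-09

1.028e-09 W/m^2


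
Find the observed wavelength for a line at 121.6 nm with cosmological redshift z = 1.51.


lam_obs = lam_emit * (1 + z) = 121.6 * (1 + 1.51) = 305.216

305.216 nm


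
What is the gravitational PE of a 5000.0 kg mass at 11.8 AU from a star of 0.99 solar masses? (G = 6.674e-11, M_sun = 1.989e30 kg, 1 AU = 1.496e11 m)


M = 0.99 * 1.989e30 kg = 1.96911e+30 kg; r = 11.8 AU * 1.496e11 m/AU = 1.76528e+12 m. U = -GM*m/r = -(6.674e-11 * 1.96911e+30 * 5000.0) / 1.76528e+12 = -3.722e+11

-3.722e+11 J


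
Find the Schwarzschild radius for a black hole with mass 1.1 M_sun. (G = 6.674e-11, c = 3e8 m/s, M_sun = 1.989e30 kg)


M = 1.1 * 1.989e30 kg = 2.1879e+30 kg. rs = 2GM/c^2 = 2 * 6.674e-11 * 2.1879e+30 / (3e8)^2 = 3244.8988

3244.8988 m


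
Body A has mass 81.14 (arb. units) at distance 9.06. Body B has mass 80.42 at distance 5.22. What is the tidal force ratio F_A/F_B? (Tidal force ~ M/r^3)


Ratio = (M1/r1^3) / (M2/r2^3) = (81.14/9.06^3) / (80.42/5.22^3) = 0.193

0.193


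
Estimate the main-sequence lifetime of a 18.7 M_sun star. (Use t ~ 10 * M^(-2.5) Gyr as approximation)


t = 10 * M^(-2.5) = 10 * 18.7^(-2.5) = 0.0066

0.0066 Gyr


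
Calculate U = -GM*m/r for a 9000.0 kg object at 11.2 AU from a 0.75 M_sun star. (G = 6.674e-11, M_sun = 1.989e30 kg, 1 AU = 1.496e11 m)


M = 0.75 * 1.989e30 kg = 1.49175e+30 kg; r = 11.2 AU * 1.496e11 m/AU = 1.67552e+12 m. U = -GM*m/r = -(6.674e-11 * 1.49175e+30 * 9000.0) / 1.67552e+12 = -5.348e+11

-5.348e+11 J


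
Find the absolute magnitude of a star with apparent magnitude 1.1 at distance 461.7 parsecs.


M = m - 5*log10(d) + 5 = 1.1 - 5*log10(461.7) + 5 = -7.2218

-7.2218


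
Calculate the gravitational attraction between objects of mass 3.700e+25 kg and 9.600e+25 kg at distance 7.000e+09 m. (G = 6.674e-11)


F = G*m1*m2/r^2 = 6.674e-11 * 3.700e+25 * 9.600e+25 / (7.000e+09)^2 = 6.674e-11 * 3.552e+51 / 4.900e+19 = 4.838e+21

4.838e+21 N


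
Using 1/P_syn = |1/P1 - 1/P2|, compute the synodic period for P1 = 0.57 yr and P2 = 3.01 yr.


1/P_syn = |1/P1 - 1/P2| = |1/0.57 - 1/3.01| => P_syn = 0.7032

0.7032 years


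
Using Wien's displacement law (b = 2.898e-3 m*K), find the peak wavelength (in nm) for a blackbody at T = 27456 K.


lam_max = b / T = 2.898e-3 / 27456 = 1.056e-07 m = 105.5507 nm

105.5507 nm


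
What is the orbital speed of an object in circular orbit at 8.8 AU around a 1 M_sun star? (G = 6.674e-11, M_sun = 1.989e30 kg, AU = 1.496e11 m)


v = sqrt(GM/r) = sqrt(6.674e-11 * 1.989e+30 / 1.316e+12) = 10041.6102

10041.6102 m/s


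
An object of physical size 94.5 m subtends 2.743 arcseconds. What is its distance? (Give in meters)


D = size / theta_rad, theta_rad = 2.743 * pi/(180*3600) = 1.330e-05, D = 7.106e+06

7.106e+06 m


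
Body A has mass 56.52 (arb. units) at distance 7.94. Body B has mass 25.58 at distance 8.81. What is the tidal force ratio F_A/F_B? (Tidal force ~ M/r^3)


Ratio = (M1/r1^3) / (M2/r2^3) = (56.52/7.94^3) / (25.58/8.81^3) = 3.0183

3.0183


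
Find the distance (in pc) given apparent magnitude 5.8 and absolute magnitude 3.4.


d = 10^((m - M + 5)/5) = 10^((5.8 - 3.4 + 5)/5) = 30.1995

30.1995 pc


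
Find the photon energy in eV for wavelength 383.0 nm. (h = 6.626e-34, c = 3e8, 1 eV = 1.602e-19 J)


E = hc/lambda = 6.626e-34 * 3e8 / 3.830e-07 = 5.190e-19 J = 3.2397 eV

3.2397 eV


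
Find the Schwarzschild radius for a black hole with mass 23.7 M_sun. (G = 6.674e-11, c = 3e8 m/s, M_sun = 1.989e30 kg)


M = 23.7 * 1.989e30 kg = 4.71393e+31 kg. rs = 2GM/c^2 = 2 * 6.674e-11 * 4.71393e+31 / (3e8)^2 = 69912.8196

69912.8196 m


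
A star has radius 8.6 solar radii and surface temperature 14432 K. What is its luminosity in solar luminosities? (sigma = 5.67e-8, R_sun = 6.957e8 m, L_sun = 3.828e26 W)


R = 8.6 * 6.957e8 m = 5.98302e+09 m. L = 4*pi*R^2*sigma*T^4 = 4*pi*(5.98302e+09)^2 * 5.67e-8 * 14432^4 = 1.106470687e+30 W. L/L_sun = 1.106470687e+30 / 3.828e26 = 2890.4668

2890.4668 L_sun


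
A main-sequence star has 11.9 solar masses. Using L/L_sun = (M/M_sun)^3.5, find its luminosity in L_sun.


L/L_sun = (M/M_sun)^3.5 = 11.9^3.5 = 5813.188

5813.188 L_sun


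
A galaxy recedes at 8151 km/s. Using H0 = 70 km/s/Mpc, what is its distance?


d = v / H0 = 8151 / 70 = 116.4429

116.4429 Mpc


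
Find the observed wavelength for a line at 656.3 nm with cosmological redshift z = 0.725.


lam_obs = lam_emit * (1 + z) = 656.3 * (1 + 0.725) = 1132.1175

1132.1175 nm


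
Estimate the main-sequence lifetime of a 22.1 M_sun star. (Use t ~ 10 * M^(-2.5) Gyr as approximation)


t = 10 * M^(-2.5) = 10 * 22.1^(-2.5) = 0.0044

0.0044 Gyr


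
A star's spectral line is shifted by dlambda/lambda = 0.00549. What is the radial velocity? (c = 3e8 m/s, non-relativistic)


v = (dlambda/lambda) * c = 0.00549 * 3e8 = 1.647e+06

1.647e+06 m/s


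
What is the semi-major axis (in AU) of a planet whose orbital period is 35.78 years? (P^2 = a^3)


a = P^(2/3) = 35.78^(2/3) = 10.8583

10.8583 AU


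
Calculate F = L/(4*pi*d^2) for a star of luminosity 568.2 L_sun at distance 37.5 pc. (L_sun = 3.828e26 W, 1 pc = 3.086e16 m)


F = L / (4*pi*d^2) = 2.175e+29 / (4*pi*(1.157e+18)^2) = 1.292e-08

1.292e-08 W/m^2


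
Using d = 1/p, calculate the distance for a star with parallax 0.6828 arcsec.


d = 1/p = 1/0.6828 = 1.4646

1.4646 pc


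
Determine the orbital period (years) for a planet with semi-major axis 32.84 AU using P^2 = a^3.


P = a^(3/2) = 32.84^1.5 = 188.1935

188.1935 years


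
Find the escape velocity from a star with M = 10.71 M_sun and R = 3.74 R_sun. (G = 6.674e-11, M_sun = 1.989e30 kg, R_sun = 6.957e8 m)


M = 10.71 * 1.989e30 kg = 2.130219e+31 kg; R = 3.74 * 6.957e8 m = 2.601918e+09 m. v_esc = sqrt(2GM/R) = sqrt(2 * 6.674e-11 * 2.130219e+31 / 2.601918e+09) = 1.045e+06

1.045e+06 m/s


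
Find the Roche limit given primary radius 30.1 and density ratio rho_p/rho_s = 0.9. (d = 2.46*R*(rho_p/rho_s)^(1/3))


d_Roche = 2.46 * 30.1 * 0.9^(1/3) = 71.4906

71.4906


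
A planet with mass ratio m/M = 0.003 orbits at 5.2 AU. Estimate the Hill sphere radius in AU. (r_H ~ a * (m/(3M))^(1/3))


r_H = a * (m/3M)^(1/3) = 5.2 * (0.003/3)^(1/3) = 0.52

0.52 AU


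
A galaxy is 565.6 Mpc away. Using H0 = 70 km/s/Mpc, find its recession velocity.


v = H0 * d = 70 * 565.6 = 39592.0

39592.0 km/s


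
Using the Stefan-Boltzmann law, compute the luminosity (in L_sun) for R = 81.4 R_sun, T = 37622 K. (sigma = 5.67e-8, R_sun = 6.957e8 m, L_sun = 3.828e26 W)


R = 81.4 * 6.957e8 m = 5.662998e+10 m. L = 4*pi*R^2*sigma*T^4 = 4*pi*(5.662998e+10)^2 * 5.67e-8 * 37622^4 = 4.577762485e+33 W. L/L_sun = 4.577762485e+33 / 3.828e26 = 1.196e+07

1.196e+07 L_sun


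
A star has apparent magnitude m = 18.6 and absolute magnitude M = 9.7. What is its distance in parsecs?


d = 10^((m - M + 5)/5) = 10^((18.6 - 9.7 + 5)/5) = 602.5596

602.5596 pc


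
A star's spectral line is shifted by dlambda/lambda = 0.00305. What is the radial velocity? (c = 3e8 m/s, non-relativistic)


v = (dlambda/lambda) * c = 0.00305 * 3e8 = 915000.0

915000.0 m/s


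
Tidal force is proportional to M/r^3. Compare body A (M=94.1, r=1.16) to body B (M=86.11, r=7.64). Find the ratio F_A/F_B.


Ratio = (M1/r1^3) / (M2/r2^3) = (94.1/1.16^3) / (86.11/7.64^3) = 312.2066

312.2066


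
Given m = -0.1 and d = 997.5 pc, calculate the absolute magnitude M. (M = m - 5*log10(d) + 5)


M = m - 5*log10(d) + 5 = -0.1 - 5*log10(997.5) + 5 = -10.0946

-10.0946


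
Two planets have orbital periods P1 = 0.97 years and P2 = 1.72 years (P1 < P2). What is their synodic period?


1/P_syn = |1/P1 - 1/P2| = |1/0.97 - 1/1.72| => P_syn = 2.2245

2.2245 years


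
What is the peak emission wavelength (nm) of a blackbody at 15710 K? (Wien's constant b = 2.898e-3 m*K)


lam_max = b / T = 2.898e-3 / 15710 = 1.845e-07 m = 184.4685 nm

184.4685 nm


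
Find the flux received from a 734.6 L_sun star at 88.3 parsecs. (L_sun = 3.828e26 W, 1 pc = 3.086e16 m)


F = L / (4*pi*d^2) = 2.812e+29 / (4*pi*(2.725e+18)^2) = 3.014e-09

3.014e-09 W/m^2


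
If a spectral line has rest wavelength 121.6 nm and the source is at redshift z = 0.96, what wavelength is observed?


lam_obs = lam_emit * (1 + z) = 121.6 * (1 + 0.96) = 238.336

238.336 nm


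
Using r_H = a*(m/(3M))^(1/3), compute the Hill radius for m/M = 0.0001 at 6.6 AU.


r_H = a * (m/3M)^(1/3) = 6.6 * (0.0001/3)^(1/3) = 0.2124

0.2124 AU


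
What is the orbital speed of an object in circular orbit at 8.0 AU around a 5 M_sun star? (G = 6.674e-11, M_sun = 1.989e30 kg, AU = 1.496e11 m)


v = sqrt(GM/r) = sqrt(6.674e-11 * 9.945e+30 / 1.197e+12) = 23549.6634

23549.6634 m/s


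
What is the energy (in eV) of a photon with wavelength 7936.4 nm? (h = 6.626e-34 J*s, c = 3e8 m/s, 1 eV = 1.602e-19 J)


E = hc/lambda = 6.626e-34 * 3e8 / 7.936e-06 = 2.505e-20 J = 0.1563 eV

0.1563 eV


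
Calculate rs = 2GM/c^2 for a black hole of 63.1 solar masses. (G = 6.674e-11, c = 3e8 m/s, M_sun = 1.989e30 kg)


M = 63.1 * 1.989e30 kg = 1.255059e+32 kg. rs = 2GM/c^2 = 2 * 6.674e-11 * 1.255059e+32 / (3e8)^2 = 186139.1948

186139.1948 m


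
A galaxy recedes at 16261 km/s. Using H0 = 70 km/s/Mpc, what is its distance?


d = v / H0 = 16261 / 70 = 232.3

232.3 Mpc


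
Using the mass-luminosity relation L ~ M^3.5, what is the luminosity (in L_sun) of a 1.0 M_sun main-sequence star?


L/L_sun = (M/M_sun)^3.5 = 1.0^3.5 = 1.0

1.0 L_sun


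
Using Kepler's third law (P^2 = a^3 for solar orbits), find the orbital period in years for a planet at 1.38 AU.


P = a^(3/2) = 1.38^1.5 = 1.6211

1.6211 years


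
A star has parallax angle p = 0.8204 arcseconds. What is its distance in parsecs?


d = 1/p = 1/0.8204 = 1.2189

1.2189 pc


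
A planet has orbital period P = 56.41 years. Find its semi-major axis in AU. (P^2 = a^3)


a = P^(2/3) = 56.41^(2/3) = 14.7086

14.7086 AU


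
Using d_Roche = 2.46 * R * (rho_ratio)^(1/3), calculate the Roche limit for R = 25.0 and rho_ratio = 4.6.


d_Roche = 2.46 * 25.0 * 4.6^(1/3) = 102.2809

102.2809


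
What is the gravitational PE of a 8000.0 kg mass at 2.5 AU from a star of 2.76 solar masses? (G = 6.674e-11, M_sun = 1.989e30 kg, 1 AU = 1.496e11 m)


M = 2.76 * 1.989e30 kg = 5.48964e+30 kg; r = 2.5 AU * 1.496e11 m/AU = 3.74e+11 m. U = -GM*m/r = -(6.674e-11 * 5.48964e+30 * 8000.0) / 3.74e+11 = -7.837e+12

-7.837e+12 J


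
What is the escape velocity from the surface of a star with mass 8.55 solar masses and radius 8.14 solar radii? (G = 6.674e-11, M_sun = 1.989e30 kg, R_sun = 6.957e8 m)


M = 8.55 * 1.989e30 kg = 1.700595e+31 kg; R = 8.14 * 6.957e8 m = 5.662998e+09 m. v_esc = sqrt(2GM/R) = sqrt(2 * 6.674e-11 * 1.700595e+31 / 5.662998e+09) = 633118.9954

633118.9954 m/s


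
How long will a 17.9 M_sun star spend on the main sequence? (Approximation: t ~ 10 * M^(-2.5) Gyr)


t = 10 * M^(-2.5) = 10 * 17.9^(-2.5) = 0.0074

0.0074 Gyr


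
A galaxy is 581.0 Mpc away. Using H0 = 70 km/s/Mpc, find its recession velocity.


v = H0 * d = 70 * 581.0 = 40670.0

40670.0 km/s


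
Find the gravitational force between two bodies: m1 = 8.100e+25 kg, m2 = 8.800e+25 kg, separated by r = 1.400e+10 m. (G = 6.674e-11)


F = G*m1*m2/r^2 = 6.674e-11 * 8.100e+25 * 8.800e+25 / (1.400e+10)^2 = 6.674e-11 * 7.128e+51 / 1.960e+20 = 2.427e+21

2.427e+21 N


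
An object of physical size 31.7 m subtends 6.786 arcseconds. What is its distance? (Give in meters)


D = size / theta_rad, theta_rad = 6.786 * pi/(180*3600) = 3.290e-05, D = 963541.7563

963541.7563 m


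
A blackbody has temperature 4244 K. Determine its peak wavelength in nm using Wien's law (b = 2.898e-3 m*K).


lam_max = b / T = 2.898e-3 / 4244 = 6.828e-07 m = 682.8464 nm

682.8464 nm


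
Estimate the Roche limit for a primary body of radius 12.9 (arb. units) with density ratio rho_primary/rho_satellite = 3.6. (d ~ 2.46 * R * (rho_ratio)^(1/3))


d_Roche = 2.46 * 12.9 * 3.6^(1/3) = 48.6361

48.6361


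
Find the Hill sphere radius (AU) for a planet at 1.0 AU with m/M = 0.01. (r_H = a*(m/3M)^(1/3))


r_H = a * (m/3M)^(1/3) = 1.0 * (0.01/3)^(1/3) = 0.1494

0.1494 AU


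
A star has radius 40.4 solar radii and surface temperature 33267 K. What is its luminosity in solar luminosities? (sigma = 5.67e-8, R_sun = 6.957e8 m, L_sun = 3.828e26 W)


R = 40.4 * 6.957e8 m = 2.810628e+10 m. L = 4*pi*R^2*sigma*T^4 = 4*pi*(2.810628e+10)^2 * 5.67e-8 * 33267^4 = 6.893729092e+32 W. L/L_sun = 6.893729092e+32 / 3.828e26 = 1.801e+06

1.801e+06 L_sun


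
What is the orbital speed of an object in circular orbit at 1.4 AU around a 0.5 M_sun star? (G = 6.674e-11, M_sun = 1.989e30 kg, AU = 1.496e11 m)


v = sqrt(GM/r) = sqrt(6.674e-11 * 9.945e+29 / 2.094e+11) = 17801.8723

17801.8723 m/s


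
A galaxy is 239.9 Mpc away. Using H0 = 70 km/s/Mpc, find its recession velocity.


v = H0 * d = 70 * 239.9 = 16793.0

16793.0 km/s


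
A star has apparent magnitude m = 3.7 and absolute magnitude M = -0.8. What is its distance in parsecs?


d = 10^((m - M + 5)/5) = 10^((3.7 - -0.8 + 5)/5) = 79.4328

79.4328 pc


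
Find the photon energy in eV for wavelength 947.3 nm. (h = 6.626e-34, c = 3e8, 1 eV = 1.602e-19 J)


E = hc/lambda = 6.626e-34 * 3e8 / 9.473e-07 = 2.098e-19 J = 1.3099 eV

1.3099 eV


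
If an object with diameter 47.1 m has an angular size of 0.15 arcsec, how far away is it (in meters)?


D = size / theta_rad, theta_rad = 0.15 * pi/(180*3600) = 7.272e-07, D = 6.477e+07

6.477e+07 m


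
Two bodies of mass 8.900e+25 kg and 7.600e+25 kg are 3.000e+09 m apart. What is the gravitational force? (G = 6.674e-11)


F = G*m1*m2/r^2 = 6.674e-11 * 8.900e+25 * 7.600e+25 / (3.000e+09)^2 = 6.674e-11 * 6.764e+51 / 9.000e+18 = 5.016e+22

5.016e+22 N


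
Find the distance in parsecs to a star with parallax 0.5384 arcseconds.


d = 1/p = 1/0.5384 = 1.8574

1.8574 pc


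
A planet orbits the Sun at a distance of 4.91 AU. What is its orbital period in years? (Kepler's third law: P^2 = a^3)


P = a^(3/2) = 4.91^1.5 = 10.8798

10.8798 years


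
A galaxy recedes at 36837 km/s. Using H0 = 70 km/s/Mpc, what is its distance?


d = v / H0 = 36837 / 70 = 526.2429

526.2429 Mpc


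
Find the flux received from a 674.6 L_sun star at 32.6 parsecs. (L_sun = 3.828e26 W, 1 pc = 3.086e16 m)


F = L / (4*pi*d^2) = 2.582e+29 / (4*pi*(1.006e+18)^2) = 2.030e-08

2.030e-08 W/m^2


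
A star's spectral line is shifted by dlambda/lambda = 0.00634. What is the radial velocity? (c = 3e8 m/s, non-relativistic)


v = (dlambda/lambda) * c = 0.00634 * 3e8 = 1.902e+06

1.902e+06 m/s


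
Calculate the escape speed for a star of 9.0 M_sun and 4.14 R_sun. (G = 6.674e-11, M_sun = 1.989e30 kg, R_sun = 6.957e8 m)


M = 9.0 * 1.989e30 kg = 1.7901e+31 kg; R = 4.14 * 6.957e8 m = 2.880198e+09 m. v_esc = sqrt(2GM/R) = sqrt(2 * 6.674e-11 * 1.7901e+31 / 2.880198e+09) = 910826.3225

910826.3225 m/s


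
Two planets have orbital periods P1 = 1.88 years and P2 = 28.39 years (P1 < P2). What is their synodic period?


1/P_syn = |1/P1 - 1/P2| = |1/1.88 - 1/28.39| => P_syn = 2.0133

2.0133 years


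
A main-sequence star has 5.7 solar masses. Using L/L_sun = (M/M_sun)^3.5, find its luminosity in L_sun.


L/L_sun = (M/M_sun)^3.5 = 5.7^3.5 = 442.1422

442.1422 L_sun


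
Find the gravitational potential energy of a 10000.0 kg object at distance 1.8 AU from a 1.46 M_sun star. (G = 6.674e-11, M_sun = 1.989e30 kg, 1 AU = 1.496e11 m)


M = 1.46 * 1.989e30 kg = 2.90394e+30 kg; r = 1.8 AU * 1.496e11 m/AU = 2.6928e+11 m. U = -GM*m/r = -(6.674e-11 * 2.90394e+30 * 10000.0) / 2.6928e+11 = -7.197e+12

-7.197e+12 J


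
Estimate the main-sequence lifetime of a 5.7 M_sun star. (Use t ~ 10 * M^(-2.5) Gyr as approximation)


t = 10 * M^(-2.5) = 10 * 5.7^(-2.5) = 0.1289

0.1289 Gyr


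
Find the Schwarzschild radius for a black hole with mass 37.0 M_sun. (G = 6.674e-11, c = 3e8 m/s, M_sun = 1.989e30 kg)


M = 37.0 * 1.989e30 kg = 7.3593e+31 kg. rs = 2GM/c^2 = 2 * 6.674e-11 * 7.3593e+31 / (3e8)^2 = 109146.596

109146.596 m


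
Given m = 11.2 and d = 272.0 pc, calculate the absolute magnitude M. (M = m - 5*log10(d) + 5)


M = m - 5*log10(d) + 5 = 11.2 - 5*log10(272.0) + 5 = 4.0272

4.0272


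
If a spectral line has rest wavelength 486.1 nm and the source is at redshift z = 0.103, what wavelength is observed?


lam_obs = lam_emit * (1 + z) = 486.1 * (1 + 0.103) = 536.1683

536.1683 nm


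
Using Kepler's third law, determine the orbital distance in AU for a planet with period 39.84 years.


a = P^(2/3) = 39.84^(2/3) = 11.6649

11.6649 AU


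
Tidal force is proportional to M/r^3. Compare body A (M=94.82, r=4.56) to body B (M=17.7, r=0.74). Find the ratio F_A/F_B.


Ratio = (M1/r1^3) / (M2/r2^3) = (94.82/4.56^3) / (17.7/0.74^3) = 0.0229

0.0229


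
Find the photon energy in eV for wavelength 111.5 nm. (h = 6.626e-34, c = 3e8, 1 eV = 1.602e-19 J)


E = hc/lambda = 6.626e-34 * 3e8 / 1.115e-07 = 1.783e-18 J = 11.1285 eV

11.1285 eV


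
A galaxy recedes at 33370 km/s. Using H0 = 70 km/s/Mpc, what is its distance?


d = v / H0 = 33370 / 70 = 476.7143

476.7143 Mpc


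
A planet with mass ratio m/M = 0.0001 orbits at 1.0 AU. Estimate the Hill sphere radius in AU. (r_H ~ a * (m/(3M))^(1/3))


r_H = a * (m/3M)^(1/3) = 1.0 * (0.0001/3)^(1/3) = 0.0322

0.0322 AU


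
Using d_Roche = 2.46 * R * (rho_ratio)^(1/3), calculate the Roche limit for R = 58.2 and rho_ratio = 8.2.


d_Roche = 2.46 * 58.2 * 8.2^(1/3) = 288.7106

288.7106


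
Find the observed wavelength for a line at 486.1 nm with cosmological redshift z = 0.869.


lam_obs = lam_emit * (1 + z) = 486.1 * (1 + 0.869) = 908.5209

908.5209 nm


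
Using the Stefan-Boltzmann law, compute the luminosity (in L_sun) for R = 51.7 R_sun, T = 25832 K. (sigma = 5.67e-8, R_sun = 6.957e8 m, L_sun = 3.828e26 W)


R = 51.7 * 6.957e8 m = 3.596769e+10 m. L = 4*pi*R^2*sigma*T^4 = 4*pi*(3.596769e+10)^2 * 5.67e-8 * 25832^4 = 4.104404394e+32 W. L/L_sun = 4.104404394e+32 / 3.828e26 = 1.072e+06

1.072e+06 L_sun


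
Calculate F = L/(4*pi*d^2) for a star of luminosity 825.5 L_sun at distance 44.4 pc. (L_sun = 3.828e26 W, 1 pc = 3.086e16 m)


F = L / (4*pi*d^2) = 3.160e+29 / (4*pi*(1.370e+18)^2) = 1.339e-08

1.339e-08 W/m^2


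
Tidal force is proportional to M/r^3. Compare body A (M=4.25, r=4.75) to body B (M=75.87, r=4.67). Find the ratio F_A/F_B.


Ratio = (M1/r1^3) / (M2/r2^3) = (4.25/4.75^3) / (75.87/4.67^3) = 0.0532

0.0532


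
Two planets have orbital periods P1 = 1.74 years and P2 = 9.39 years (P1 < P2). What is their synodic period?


1/P_syn = |1/P1 - 1/P2| = |1/1.74 - 1/9.39| => P_syn = 2.1358

2.1358 years


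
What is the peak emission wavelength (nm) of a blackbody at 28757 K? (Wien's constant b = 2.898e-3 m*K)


lam_max = b / T = 2.898e-3 / 28757 = 1.008e-07 m = 100.7755 nm

100.7755 nm


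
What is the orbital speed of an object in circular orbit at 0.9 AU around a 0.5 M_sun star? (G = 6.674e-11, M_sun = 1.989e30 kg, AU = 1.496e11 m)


v = sqrt(GM/r) = sqrt(6.674e-11 * 9.945e+29 / 1.346e+11) = 22202.8356

22202.8356 m/s


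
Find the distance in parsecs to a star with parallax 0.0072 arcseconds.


d = 1/p = 1/0.0072 = 138.8889

138.8889 pc


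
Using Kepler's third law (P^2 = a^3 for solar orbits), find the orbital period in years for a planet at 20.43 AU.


P = a^(3/2) = 20.43^1.5 = 92.3427

92.3427 years


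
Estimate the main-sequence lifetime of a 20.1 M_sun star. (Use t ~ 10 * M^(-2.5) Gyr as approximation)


t = 10 * M^(-2.5) = 10 * 20.1^(-2.5) = 0.0055

0.0055 Gyr


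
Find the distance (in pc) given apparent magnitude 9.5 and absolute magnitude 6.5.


d = 10^((m - M + 5)/5) = 10^((9.5 - 6.5 + 5)/5) = 39.8107

39.8107 pc


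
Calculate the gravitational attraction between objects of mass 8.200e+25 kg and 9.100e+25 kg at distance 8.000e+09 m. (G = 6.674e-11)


F = G*m1*m2/r^2 = 6.674e-11 * 8.200e+25 * 9.100e+25 / (8.000e+09)^2 = 6.674e-11 * 7.462e+51 / 6.400e+19 = 7.781e+21

7.781e+21 N


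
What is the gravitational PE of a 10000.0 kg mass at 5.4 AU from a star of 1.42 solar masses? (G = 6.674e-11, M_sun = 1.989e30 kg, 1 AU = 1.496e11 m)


M = 1.42 * 1.989e30 kg = 2.82438e+30 kg; r = 5.4 AU * 1.496e11 m/AU = 8.0784e+11 m. U = -GM*m/r = -(6.674e-11 * 2.82438e+30 * 10000.0) / 8.0784e+11 = -2.333e+12

-2.333e+12 J


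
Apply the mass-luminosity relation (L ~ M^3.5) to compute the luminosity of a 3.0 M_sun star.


L/L_sun = (M/M_sun)^3.5 = 3.0^3.5 = 46.7654

46.7654 L_sun


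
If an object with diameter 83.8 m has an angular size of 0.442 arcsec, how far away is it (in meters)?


D = size / theta_rad, theta_rad = 0.442 * pi/(180*3600) = 2.143e-06, D = 3.911e+07

3.911e+07 m


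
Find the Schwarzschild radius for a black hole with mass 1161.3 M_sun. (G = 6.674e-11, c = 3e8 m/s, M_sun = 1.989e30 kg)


M = 1161.3 * 1.989e30 kg = 2.3098257e+33 kg. rs = 2GM/c^2 = 2 * 6.674e-11 * 2.3098257e+33 / (3e8)^2 = 3.426e+06

3.426e+06 m


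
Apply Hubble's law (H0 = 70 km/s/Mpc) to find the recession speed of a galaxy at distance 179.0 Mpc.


v = H0 * d = 70 * 179.0 = 12530.0

12530.0 km/s


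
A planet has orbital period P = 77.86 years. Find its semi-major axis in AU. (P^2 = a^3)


a = P^(2/3) = 77.86^(2/3) = 18.2338

18.2338 AU


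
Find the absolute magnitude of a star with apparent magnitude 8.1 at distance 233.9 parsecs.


M = m - 5*log10(d) + 5 = 8.1 - 5*log10(233.9) + 5 = 1.2548

1.2548


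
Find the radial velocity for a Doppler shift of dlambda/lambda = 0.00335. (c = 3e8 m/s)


v = (dlambda/lambda) * c = 0.00335 * 3e8 = 1.005e+06

1.005e+06 m/s


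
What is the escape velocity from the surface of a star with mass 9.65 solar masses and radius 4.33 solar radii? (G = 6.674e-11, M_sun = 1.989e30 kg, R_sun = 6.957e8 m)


M = 9.65 * 1.989e30 kg = 1.919385e+31 kg; R = 4.33 * 6.957e8 m = 3.012381e+09 m. v_esc = sqrt(2GM/R) = sqrt(2 * 6.674e-11 * 1.919385e+31 / 3.012381e+09) = 922219.28

922219.28 m/s


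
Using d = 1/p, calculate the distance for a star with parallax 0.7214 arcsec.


d = 1/p = 1/0.7214 = 1.3862

1.3862 pc


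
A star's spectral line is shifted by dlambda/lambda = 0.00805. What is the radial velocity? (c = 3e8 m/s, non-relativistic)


v = (dlambda/lambda) * c = 0.00805 * 3e8 = 2.415e+06

2.415e+06 m/s


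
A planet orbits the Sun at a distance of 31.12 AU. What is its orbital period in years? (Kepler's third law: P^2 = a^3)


P = a^(3/2) = 31.12^1.5 = 173.6039

173.6039 years


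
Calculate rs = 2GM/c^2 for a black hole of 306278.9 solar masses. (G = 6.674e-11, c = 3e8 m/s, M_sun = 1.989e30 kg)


M = 306278.9 * 1.989e30 kg = 6.091887321e+35 kg. rs = 2GM/c^2 = 2 * 6.674e-11 * 6.091887321e+35 / (3e8)^2 = 9.035e+08

9.035e+08 m


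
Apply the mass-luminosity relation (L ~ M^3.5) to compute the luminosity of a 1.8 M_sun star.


L/L_sun = (M/M_sun)^3.5 = 1.8^3.5 = 7.8244

7.8244 L_sun


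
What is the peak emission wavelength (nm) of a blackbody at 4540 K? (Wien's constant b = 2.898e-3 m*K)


lam_max = b / T = 2.898e-3 / 4540 = 6.383e-07 m = 638.326 nm

638.326 nm


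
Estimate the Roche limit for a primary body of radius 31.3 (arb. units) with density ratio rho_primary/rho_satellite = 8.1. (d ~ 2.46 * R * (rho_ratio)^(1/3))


d_Roche = 2.46 * 31.3 * 8.1^(1/3) = 154.635

154.635


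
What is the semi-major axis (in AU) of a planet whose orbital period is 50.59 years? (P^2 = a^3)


a = P^(2/3) = 50.59^(2/3) = 13.6786

13.6786 AU


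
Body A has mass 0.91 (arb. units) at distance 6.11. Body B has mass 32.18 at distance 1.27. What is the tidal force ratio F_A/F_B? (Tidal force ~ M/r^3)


Ratio = (M1/r1^3) / (M2/r2^3) = (0.91/6.11^3) / (32.18/1.27^3) = 2.539e-04

2.539e-04


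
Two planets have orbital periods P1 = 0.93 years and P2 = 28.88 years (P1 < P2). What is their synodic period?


1/P_syn = |1/P1 - 1/P2| = |1/0.93 - 1/28.88| => P_syn = 0.9609

0.9609 years


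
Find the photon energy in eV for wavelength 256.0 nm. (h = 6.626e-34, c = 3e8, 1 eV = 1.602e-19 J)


E = hc/lambda = 6.626e-34 * 3e8 / 2.560e-07 = 7.765e-19 J = 4.847 eV

4.847 eV


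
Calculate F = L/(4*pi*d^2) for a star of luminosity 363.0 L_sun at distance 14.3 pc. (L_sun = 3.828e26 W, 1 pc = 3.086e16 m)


F = L / (4*pi*d^2) = 1.390e+29 / (4*pi*(4.413e+17)^2) = 5.678e-08

5.678e-08 W/m^2


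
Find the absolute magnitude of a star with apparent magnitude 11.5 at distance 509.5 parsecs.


M = m - 5*log10(d) + 5 = 11.5 - 5*log10(509.5) + 5 = 2.9643

2.9643


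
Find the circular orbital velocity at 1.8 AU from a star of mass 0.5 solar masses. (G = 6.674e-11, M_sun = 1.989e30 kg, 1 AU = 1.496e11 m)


v = sqrt(GM/r) = sqrt(6.674e-11 * 9.945e+29 / 2.693e+11) = 15699.7756

15699.7756 m/s


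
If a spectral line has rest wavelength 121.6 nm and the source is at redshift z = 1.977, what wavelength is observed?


lam_obs = lam_emit * (1 + z) = 121.6 * (1 + 1.977) = 362.0032

362.0032 nm


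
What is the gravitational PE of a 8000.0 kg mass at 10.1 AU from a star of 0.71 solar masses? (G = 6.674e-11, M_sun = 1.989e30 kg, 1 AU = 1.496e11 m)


M = 0.71 * 1.989e30 kg = 1.41219e+30 kg; r = 10.1 AU * 1.496e11 m/AU = 1.51096e+12 m. U = -GM*m/r = -(6.674e-11 * 1.41219e+30 * 8000.0) / 1.51096e+12 = -4.990e+11

-4.990e+11 J


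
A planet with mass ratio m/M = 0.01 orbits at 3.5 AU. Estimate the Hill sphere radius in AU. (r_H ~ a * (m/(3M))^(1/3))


r_H = a * (m/3M)^(1/3) = 3.5 * (0.01/3)^(1/3) = 0.5228

0.5228 AU


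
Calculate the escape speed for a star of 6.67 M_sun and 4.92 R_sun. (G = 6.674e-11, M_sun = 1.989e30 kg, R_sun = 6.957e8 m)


M = 6.67 * 1.989e30 kg = 1.326663e+31 kg; R = 4.92 * 6.957e8 m = 3.422844e+09 m. v_esc = sqrt(2GM/R) = sqrt(2 * 6.674e-11 * 1.326663e+31 / 3.422844e+09) = 719274.8158

719274.8158 m/s


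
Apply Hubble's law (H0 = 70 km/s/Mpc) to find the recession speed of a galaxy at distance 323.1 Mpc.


v = H0 * d = 70 * 323.1 = 22617.0

22617.0 km/s


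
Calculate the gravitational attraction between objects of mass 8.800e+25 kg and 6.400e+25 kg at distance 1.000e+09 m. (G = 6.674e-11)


F = G*m1*m2/r^2 = 6.674e-11 * 8.800e+25 * 6.400e+25 / (1.000e+09)^2 = 6.674e-11 * 5.632e+51 / 1.000e+18 = 3.759e+23

3.759e+23 N


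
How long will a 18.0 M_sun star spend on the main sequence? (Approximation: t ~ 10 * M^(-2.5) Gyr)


t = 10 * M^(-2.5) = 10 * 18.0^(-2.5) = 0.0073

0.0073 Gyr


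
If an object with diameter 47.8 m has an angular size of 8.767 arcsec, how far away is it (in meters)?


D = size / theta_rad, theta_rad = 8.767 * pi/(180*3600) = 4.250e-05, D = 1.125e+06

1.125e+06 m


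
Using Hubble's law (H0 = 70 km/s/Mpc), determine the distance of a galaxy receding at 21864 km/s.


d = v / H0 = 21864 / 70 = 312.3429

312.3429 Mpc


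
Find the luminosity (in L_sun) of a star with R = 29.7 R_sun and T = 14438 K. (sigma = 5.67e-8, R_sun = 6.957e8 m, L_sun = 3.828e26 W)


R = 29.7 * 6.957e8 m = 2.066229e+10 m. L = 4*pi*R^2*sigma*T^4 = 4*pi*(2.066229e+10)^2 * 5.67e-8 * 14438^4 = 1.321837225e+31 W. L/L_sun = 1.321837225e+31 / 3.828e26 = 34530.753

34530.753 L_sun


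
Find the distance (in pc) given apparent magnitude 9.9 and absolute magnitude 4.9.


d = 10^((m - M + 5)/5) = 10^((9.9 - 4.9 + 5)/5) = 100.0

100.0 pc


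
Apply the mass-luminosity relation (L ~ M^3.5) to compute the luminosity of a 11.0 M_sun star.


L/L_sun = (M/M_sun)^3.5 = 11.0^3.5 = 4414.4276

4414.4276 L_sun


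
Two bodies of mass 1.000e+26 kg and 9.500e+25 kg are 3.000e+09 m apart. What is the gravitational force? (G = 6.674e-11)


F = G*m1*m2/r^2 = 6.674e-11 * 1.000e+26 * 9.500e+25 / (3.000e+09)^2 = 6.674e-11 * 9.500e+51 / 9.000e+18 = 7.045e+22

7.045e+22 N


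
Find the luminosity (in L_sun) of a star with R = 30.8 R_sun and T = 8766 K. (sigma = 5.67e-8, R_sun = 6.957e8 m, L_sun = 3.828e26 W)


R = 30.8 * 6.957e8 m = 2.142756e+10 m. L = 4*pi*R^2*sigma*T^4 = 4*pi*(2.142756e+10)^2 * 5.67e-8 * 8766^4 = 1.93172023e+30 W. L/L_sun = 1.93172023e+30 / 3.828e26 = 5046.2911

5046.2911 L_sun


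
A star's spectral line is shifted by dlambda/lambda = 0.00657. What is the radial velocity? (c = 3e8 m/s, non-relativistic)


v = (dlambda/lambda) * c = 0.00657 * 3e8 = 1.971e+06

1.971e+06 m/s


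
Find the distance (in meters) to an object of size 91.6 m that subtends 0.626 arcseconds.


D = size / theta_rad, theta_rad = 0.626 * pi/(180*3600) = 3.035e-06, D = 3.018e+07

3.018e+07 m


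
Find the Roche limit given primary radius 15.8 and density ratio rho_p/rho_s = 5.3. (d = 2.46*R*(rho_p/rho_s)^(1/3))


d_Roche = 2.46 * 15.8 * 5.3^(1/3) = 67.7669

67.7669


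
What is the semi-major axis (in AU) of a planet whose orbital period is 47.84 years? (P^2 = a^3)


a = P^(2/3) = 47.84^(2/3) = 13.1783

13.1783 AU


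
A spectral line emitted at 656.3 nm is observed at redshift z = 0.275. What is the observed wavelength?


lam_obs = lam_emit * (1 + z) = 656.3 * (1 + 0.275) = 836.7825

836.7825 nm


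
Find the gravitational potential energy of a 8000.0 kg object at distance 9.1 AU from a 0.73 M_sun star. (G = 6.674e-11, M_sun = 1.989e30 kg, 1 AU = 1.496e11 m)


M = 0.73 * 1.989e30 kg = 1.45197e+30 kg; r = 9.1 AU * 1.496e11 m/AU = 1.36136e+12 m. U = -GM*m/r = -(6.674e-11 * 1.45197e+30 * 8000.0) / 1.36136e+12 = -5.695e+11

-5.695e+11 J


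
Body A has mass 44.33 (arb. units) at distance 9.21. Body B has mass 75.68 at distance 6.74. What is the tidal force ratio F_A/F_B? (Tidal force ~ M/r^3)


Ratio = (M1/r1^3) / (M2/r2^3) = (44.33/9.21^3) / (75.68/6.74^3) = 0.2296

0.2296


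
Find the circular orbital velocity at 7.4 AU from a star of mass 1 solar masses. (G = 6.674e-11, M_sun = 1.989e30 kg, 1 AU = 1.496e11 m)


v = sqrt(GM/r) = sqrt(6.674e-11 * 1.989e+30 / 1.107e+12) = 10950.3711

10950.3711 m/s


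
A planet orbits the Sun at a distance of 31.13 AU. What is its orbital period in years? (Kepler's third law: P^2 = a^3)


P = a^(3/2) = 31.13^1.5 = 173.6875

173.6875 years


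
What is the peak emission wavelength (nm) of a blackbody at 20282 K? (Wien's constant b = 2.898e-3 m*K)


lam_max = b / T = 2.898e-3 / 20282 = 1.429e-07 m = 142.8853 nm

142.8853 nm


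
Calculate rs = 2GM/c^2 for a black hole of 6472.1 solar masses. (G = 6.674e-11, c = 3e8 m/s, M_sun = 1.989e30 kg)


M = 6472.1 * 1.989e30 kg = 1.28730069e+34 kg. rs = 2GM/c^2 = 2 * 6.674e-11 * 1.28730069e+34 / (3e8)^2 = 1.909e+07

1.909e+07 m


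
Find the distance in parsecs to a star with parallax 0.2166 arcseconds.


d = 1/p = 1/0.2166 = 4.6168

4.6168 pc


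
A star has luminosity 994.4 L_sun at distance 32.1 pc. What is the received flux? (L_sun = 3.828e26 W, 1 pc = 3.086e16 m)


F = L / (4*pi*d^2) = 3.807e+29 / (4*pi*(9.906e+17)^2) = 3.087e-08

3.087e-08 W/m^2


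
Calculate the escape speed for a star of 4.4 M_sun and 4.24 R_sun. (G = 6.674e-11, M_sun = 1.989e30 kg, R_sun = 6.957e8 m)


M = 4.4 * 1.989e30 kg = 8.7516e+30 kg; R = 4.24 * 6.957e8 m = 2.949768e+09 m. v_esc = sqrt(2GM/R) = sqrt(2 * 6.674e-11 * 8.7516e+30 / 2.949768e+09) = 629300.2421

629300.2421 m/s


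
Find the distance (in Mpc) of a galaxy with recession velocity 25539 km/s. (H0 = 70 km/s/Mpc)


d = v / H0 = 25539 / 70 = 364.8429

364.8429 Mpc


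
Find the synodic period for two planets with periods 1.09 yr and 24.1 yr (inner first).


1/P_syn = |1/P1 - 1/P2| = |1/1.09 - 1/24.1| => P_syn = 1.1416

1.1416 years


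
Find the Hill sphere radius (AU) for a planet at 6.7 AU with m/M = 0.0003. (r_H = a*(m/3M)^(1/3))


r_H = a * (m/3M)^(1/3) = 6.7 * (0.0003/3)^(1/3) = 0.311

0.311 AU


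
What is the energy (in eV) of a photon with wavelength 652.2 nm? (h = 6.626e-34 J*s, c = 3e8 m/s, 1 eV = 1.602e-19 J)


E = hc/lambda = 6.626e-34 * 3e8 / 6.522e-07 = 3.048e-19 J = 1.9025 eV

1.9025 eV


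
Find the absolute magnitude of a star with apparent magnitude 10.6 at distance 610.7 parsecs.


M = m - 5*log10(d) + 5 = 10.6 - 5*log10(610.7) + 5 = 1.6709

1.6709


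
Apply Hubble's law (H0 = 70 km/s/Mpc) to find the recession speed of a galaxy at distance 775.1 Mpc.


v = H0 * d = 70 * 775.1 = 54257.0

54257.0 km/s


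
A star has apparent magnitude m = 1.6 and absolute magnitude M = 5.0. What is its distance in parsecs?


d = 10^((m - M + 5)/5) = 10^((1.6 - 5.0 + 5)/5) = 2.0893

2.0893 pc


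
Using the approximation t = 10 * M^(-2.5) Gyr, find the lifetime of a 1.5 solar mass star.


t = 10 * M^(-2.5) = 10 * 1.5^(-2.5) = 3.6289

3.6289 Gyr


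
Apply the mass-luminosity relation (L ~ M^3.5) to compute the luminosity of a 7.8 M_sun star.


L/L_sun = (M/M_sun)^3.5 = 7.8^3.5 = 1325.3516

1325.3516 L_sun


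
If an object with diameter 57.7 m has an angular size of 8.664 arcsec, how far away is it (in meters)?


D = size / theta_rad, theta_rad = 8.664 * pi/(180*3600) = 4.200e-05, D = 1.374e+06

1.374e+06 m


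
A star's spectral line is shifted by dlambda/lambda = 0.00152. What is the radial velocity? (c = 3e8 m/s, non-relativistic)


v = (dlambda/lambda) * c = 0.00152 * 3e8 = 456000.0

456000.0 m/s


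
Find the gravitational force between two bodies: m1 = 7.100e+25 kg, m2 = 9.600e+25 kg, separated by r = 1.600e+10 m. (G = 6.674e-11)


F = G*m1*m2/r^2 = 6.674e-11 * 7.100e+25 * 9.600e+25 / (1.600e+10)^2 = 6.674e-11 * 6.816e+51 / 2.560e+20 = 1.777e+21

1.777e+21 N


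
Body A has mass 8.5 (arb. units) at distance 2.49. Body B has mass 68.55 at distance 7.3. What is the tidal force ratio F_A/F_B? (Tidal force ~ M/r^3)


Ratio = (M1/r1^3) / (M2/r2^3) = (8.5/2.49^3) / (68.55/7.3^3) = 3.1245

3.1245


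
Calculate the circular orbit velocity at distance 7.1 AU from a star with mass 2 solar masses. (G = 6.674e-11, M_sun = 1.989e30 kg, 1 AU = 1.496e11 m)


v = sqrt(GM/r) = sqrt(6.674e-11 * 3.978e+30 / 1.062e+12) = 15809.9508

15809.9508 m/s


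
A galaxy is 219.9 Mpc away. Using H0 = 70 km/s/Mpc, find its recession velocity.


v = H0 * d = 70 * 219.9 = 15393.0

15393.0 km/s


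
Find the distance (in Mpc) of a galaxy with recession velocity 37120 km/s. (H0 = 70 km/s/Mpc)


d = v / H0 = 37120 / 70 = 530.2857

530.2857 Mpc


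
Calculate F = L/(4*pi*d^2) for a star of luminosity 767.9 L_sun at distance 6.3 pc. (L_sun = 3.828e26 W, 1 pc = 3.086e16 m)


F = L / (4*pi*d^2) = 2.940e+29 / (4*pi*(1.944e+17)^2) = 6.189e-07

6.189e-07 W/m^2


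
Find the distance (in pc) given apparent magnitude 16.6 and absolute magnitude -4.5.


d = 10^((m - M + 5)/5) = 10^((16.6 - -4.5 + 5)/5) = 165958.6907

165958.6907 pc
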